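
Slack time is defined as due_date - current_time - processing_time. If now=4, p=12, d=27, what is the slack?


Slack = due - current_time - processing
= 27 - 4 - 12
= 11


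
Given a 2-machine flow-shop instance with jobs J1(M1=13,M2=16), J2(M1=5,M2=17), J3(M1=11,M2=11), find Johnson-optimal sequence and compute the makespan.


Johnson's rule:
Group 1 (M1≤M2, sort by M1): ['J2', 'J3', 'J1']
Group 2 (M1>M2, sort desc M2): []
Sequence: J2 → J3 → J1
Makespan calculation:
  J2: M1 done=5, M2 done=22
  J3: M1 done=16, M2 done=33
  J1: M1 done=29, M2 done=49
= Sequence: J2 → J3 → J1, Makespan: 49


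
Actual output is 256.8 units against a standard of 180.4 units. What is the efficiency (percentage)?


Efficiency = (actual / standard) × 100
= (256.8 / 180.4) × 100
= 142.4%


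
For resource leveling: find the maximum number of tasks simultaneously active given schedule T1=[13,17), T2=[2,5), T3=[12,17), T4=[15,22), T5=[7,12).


Check each time point for overlaps:
  t=15: 3 tasks active (T1, T3, T4)
Max concurrent = 3


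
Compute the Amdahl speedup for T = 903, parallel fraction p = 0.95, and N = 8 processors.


Amdahl's law: T_p = T × ((1-p) + p/N)
= 903 × ((1-0.95) + 0.95/8)
= 903 × (0.05 + 0.1187)
= 903 × 0.1688
= 152.38
Speedup = 903/152.38
= 5.93×


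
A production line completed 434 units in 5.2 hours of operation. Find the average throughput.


Throughput = units / time
= 434 / 5.2
= 83.5 units/hour


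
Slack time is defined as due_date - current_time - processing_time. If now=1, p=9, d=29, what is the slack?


Slack = due - current_time - processing
= 29 - 1 - 9
= 19


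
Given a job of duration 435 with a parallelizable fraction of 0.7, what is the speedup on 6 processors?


Amdahl's law: T_p = T × ((1-p) + p/N)
= 435 × ((1-0.7) + 0.7/6)
= 435 × (0.30 + 0.1167)
= 435 × 0.4167
= 181.25
Speedup = 435/181.25
= 2.40×


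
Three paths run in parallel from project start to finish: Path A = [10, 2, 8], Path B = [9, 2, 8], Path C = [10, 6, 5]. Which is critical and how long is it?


Path A: 10 + 2 + 8 = 20
Path B: 9 + 2 + 8 = 19
Path C: 10 + 6 + 5 = 21
Critical path = longest = max(20, 19, 21)
= 21 (Path C)


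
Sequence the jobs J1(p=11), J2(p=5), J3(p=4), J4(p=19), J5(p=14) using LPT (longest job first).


LPT: sort by longest processing time first
  J4: p=19
  J5: p=14
  J1: p=11
  J2: p=5
  J3: p=4
Order: J4 → J5 → J1 → J2 → J3


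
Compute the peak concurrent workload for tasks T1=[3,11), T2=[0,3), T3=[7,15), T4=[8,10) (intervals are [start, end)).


Check each time point for overlaps:
  t=8: 3 tasks active (T1, T3, T4)
Max concurrent = 3


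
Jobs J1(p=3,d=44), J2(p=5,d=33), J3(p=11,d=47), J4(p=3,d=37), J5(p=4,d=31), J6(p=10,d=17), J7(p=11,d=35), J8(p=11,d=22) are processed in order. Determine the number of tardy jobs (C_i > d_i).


Completion vs due date:
  J1: C=3, d=44 → on time
  J2: C=8, d=33 → on time
  J3: C=19, d=47 → on time
  J4: C=22, d=37 → on time
  J5: C=26, d=31 → on time
  J6: C=36, d=17 → TARDY
  J7: C=47, d=35 → TARDY
  J8: C=58, d=22 → TARDY
Tardy jobs: J6, J7, J8
Count = 3


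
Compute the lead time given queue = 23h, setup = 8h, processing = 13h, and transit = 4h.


Lead time = queue + setup + processing + transit
= 23 + 8 + 13 + 4
= 48 hours


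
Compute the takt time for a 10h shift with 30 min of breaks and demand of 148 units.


Available = 10×60 - 30 = 570 min
Takt time = 570 / 148
= 3.85 min/unit


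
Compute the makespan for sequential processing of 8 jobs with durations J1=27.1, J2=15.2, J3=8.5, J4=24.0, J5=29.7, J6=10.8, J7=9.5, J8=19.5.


Sequential makespan: sum all processing times
= 27.1 + 15.2 + 8.5 + 24.0 + 29.7 + 10.8 + 9.5 + 19.5
= 144.3 time units


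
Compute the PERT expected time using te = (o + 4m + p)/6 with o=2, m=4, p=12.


te = (o + 4m + p) / 6
= (2 + 4×4 + 12) / 6
= (2 + 16 + 12) / 6
= 30 / 6
= 5.00


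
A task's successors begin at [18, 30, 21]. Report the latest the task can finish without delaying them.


LF = min of all successor start times
Successors start at: [18, 30, 21]
LF = min(18, 30, 21)
= 18


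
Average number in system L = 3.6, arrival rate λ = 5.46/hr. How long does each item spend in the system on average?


Little's law: L = λW → W = L / λ
= 3.6 / 5.46
= 0.66 hours


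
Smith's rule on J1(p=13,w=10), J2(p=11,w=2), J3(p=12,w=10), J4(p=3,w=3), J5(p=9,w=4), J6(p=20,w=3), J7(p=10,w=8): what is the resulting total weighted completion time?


WSPT order (by p/w): J4 → J3 → J7 → J1 → J5 → J2 → J6
  J4: C=3, w·C=3×3=9
  J3: C=15, w·C=10×15=150
  J7: C=25, w·C=8×25=200
  J1: C=38, w·C=10×38=380
  J5: C=47, w·C=4×47=188
  J2: C=58, w·C=2×58=116
  J6: C=78, w·C=3×78=234
Σ w·C = 1277
= 1277


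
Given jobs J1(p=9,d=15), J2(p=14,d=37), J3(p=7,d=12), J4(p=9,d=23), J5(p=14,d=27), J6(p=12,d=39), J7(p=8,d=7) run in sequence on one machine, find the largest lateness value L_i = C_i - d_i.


Lateness per job (L = C - d):
  J1: C=9, d=15, L=-6
  J2: C=23, d=37, L=-14
  J3: C=30, d=12, L=18
  J4: C=39, d=23, L=16
  J5: C=53, d=27, L=26
  J6: C=65, d=39, L=26
  J7: C=73, d=7, L=66
Lmax = max(-6, -14, 18, 16, 26, 26, 66)
= 66


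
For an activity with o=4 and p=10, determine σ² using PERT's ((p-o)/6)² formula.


σ² = ((p - o) / 6)² = (p - o)² / 36
= (10 - 4)² / 36
= 6² / 36
= 36 / 36
= 1.0000


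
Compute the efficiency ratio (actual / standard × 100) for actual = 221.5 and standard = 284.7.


Efficiency = (actual / standard) × 100
= (221.5 / 284.7) × 100
= 77.8%


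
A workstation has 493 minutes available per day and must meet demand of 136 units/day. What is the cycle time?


Cycle time = available time / demand
= 493 / 136
= 3.62 min/unit


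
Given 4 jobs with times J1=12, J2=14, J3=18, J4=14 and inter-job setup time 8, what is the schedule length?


Makespan = Σ processing + (n-1) × setup
= (12 + 14 + 18 + 14) + (4-1)×8
= 58 + 24
= 82 time units


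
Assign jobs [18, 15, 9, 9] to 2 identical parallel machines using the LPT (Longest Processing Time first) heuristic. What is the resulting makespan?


Jobs (LPT sorted): [18, 15, 9, 9]
Machines: 2
  J=18 → Machine 1 (load: 0+18=18)
  J=15 → Machine 2 (load: 0+15=15)
  J=9 → Machine 2 (load: 15+9=24)
  J=9 → Machine 1 (load: 18+9=27)
Machine loads: [27, 24]
Makespan = max = 27 time units


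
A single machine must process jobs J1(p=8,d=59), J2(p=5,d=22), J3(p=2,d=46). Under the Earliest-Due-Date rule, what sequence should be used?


EDD: sort by earliest due date
  J2: d=22, p=5
  J3: d=46, p=2
  J1: d=59, p=8
Order: J2 → J3 → J1


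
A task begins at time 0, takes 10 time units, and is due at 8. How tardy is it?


Completion = start + processing = 0 + 10 = 10
Tardiness = max(0, C - d) = max(0, 10 - 8)
= max(0, 2)
= 2


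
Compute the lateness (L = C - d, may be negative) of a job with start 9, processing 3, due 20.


Completion = 9 + 3 = 12
Lateness = C - d = 12 - 20
= -8


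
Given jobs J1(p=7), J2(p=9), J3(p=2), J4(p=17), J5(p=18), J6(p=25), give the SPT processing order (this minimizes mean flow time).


SPT: sort by shortest processing time
  J3: p=2
  J1: p=7
  J2: p=9
  J4: p=17
  J5: p=18
  J6: p=25
Order: J3 → J1 → J2 → J4 → J5 → J6


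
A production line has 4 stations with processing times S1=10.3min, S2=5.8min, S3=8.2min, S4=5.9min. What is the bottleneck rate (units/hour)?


Bottleneck = longest station time
Station times: [10.3, 5.8, 8.2, 5.9]
Max = 10.3 min
Rate = 60 / 10.3
= 5.83 units/hour (bottleneck: 10.3min)


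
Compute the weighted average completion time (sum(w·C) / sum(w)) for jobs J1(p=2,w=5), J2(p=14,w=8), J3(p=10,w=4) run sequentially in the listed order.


Completion times:
  J1: C=2, w×C=5×2=10
  J2: C=16, w×C=8×16=128
  J3: C=26, w×C=4×26=104
Sum w×C = 242
Sum w = 17
Weighted avg = 242/17
= 14.24


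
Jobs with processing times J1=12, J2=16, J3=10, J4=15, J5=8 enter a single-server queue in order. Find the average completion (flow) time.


Completion times:
  J1: completes at 12
  J2: completes at 28
  J3: completes at 38
  J4: completes at 53
  J5: completes at 61
Sum = 192
Average = 192/5
= 38.40


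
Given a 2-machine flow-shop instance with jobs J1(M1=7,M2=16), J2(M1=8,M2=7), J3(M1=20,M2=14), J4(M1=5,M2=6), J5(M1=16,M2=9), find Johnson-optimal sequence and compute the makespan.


Johnson's rule:
Group 1 (M1≤M2, sort by M1): ['J4', 'J1']
Group 2 (M1>M2, sort desc M2): ['J3', 'J5', 'J2']
Sequence: J4 → J1 → J3 → J5 → J2
Makespan calculation:
  J4: M1 done=5, M2 done=11
  J1: M1 done=12, M2 done=28
  J3: M1 done=32, M2 done=46
  J5: M1 done=48, M2 done=57
  J2: M1 done=56, M2 done=64
= Sequence: J4 → J1 → J3 → J5 → J2, Makespan: 64


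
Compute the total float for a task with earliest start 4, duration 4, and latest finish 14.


EF = ES + duration = 4 + 4 = 8
LS = LF - duration = 14 - 4 = 10
Total Float = LF - EF = 14 - 8
(or LS - ES = 10 - 4)
= 6


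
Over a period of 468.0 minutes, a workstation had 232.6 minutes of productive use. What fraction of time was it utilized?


Utilization = busy / total × 100
= 232.6 / 468.0 × 100
= 49.7%


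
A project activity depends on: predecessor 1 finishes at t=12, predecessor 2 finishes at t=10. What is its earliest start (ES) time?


ES = max of all predecessor completion times
Predecessors: [12, 10]
ES = max(12, 10)
= 12


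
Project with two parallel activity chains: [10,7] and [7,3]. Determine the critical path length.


Path A: 10 + 7 = 17
Path B: 7 + 3 = 10
Critical path = longest = max(17, 10)
= 17 (Path A)


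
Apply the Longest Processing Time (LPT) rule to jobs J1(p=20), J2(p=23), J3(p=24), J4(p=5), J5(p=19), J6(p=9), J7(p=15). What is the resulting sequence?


LPT: sort by longest processing time first
  J3: p=24
  J2: p=23
  J1: p=20
  J5: p=19
  J7: p=15
  J6: p=9
  J4: p=5
Order: J3 → J2 → J1 → J5 → J7 → J6 → J4


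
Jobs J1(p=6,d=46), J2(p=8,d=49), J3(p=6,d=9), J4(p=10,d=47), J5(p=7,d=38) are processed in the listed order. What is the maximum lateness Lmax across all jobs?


Lateness per job (L = C - d):
  J1: C=6, d=46, L=-40
  J2: C=14, d=49, L=-35
  J3: C=20, d=9, L=11
  J4: C=30, d=47, L=-17
  J5: C=37, d=38, L=-1
Lmax = max(-40, -35, 11, -17, -1)
= 11


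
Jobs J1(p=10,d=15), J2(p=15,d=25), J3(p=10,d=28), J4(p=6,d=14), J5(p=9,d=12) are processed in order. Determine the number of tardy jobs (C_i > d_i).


Completion vs due date:
  J1: C=10, d=15 → on time
  J2: C=25, d=25 → on time
  J3: C=35, d=28 → TARDY
  J4: C=41, d=14 → TARDY
  J5: C=50, d=12 → TARDY
Tardy jobs: J3, J4, J5
Count = 3


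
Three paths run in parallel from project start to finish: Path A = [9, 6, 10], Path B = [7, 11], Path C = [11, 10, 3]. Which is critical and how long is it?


Path A: 9 + 6 + 10 = 25
Path B: 7 + 11 = 18
Path C: 11 + 10 + 3 = 24
Critical path = longest = max(25, 18, 24)
= 25 (Path A)


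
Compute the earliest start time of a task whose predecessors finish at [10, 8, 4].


ES = max of all predecessor completion times
Predecessors: [10, 8, 4]
ES = max(10, 8, 4)
= 10


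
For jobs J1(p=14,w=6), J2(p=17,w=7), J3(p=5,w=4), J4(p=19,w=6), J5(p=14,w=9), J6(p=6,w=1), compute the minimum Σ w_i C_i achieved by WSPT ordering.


WSPT order (by p/w): J3 → J5 → J1 → J2 → J4 → J6
  J3: C=5, w·C=4×5=20
  J5: C=19, w·C=9×19=171
  J1: C=33, w·C=6×33=198
  J2: C=50, w·C=7×50=350
  J4: C=69, w·C=6×69=414
  J6: C=75, w·C=1×75=75
Σ w·C = 1228
= 1228


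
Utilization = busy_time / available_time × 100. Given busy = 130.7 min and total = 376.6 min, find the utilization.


Utilization = busy / total × 100
= 130.7 / 376.6 × 100
= 34.7%


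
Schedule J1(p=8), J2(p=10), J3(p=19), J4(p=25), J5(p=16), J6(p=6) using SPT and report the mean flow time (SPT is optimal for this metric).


SPT order: J6 → J1 → J2 → J5 → J3 → J4
Completion times:
  J6: C=6
  J1: C=14
  J2: C=24
  J5: C=40
  J3: C=59
  J4: C=84
Sum = 227, n = 6
Mean flow = 227/6
= 37.83


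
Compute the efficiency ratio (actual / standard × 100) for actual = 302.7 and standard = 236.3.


Efficiency = (actual / standard) × 100
= (302.7 / 236.3) × 100
= 128.1%


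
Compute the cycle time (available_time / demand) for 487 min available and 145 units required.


Cycle time = available time / demand
= 487 / 145
= 3.36 min/unit


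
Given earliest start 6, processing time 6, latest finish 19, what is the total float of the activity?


EF = ES + duration = 6 + 6 = 12
LS = LF - duration = 19 - 6 = 13
Total Float = LF - EF = 19 - 12
(or LS - ES = 13 - 6)
= 7


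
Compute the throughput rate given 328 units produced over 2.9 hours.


Throughput = units / time
= 328 / 2.9
= 113.1 units/hour


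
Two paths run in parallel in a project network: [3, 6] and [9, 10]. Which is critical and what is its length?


Path A: 3 + 6 = 9
Path B: 9 + 10 = 19
Critical path = longest = max(9, 19)
= 19 (Path B)


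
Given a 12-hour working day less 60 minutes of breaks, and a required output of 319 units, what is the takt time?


Available = 12×60 - 60 = 660 min
Takt time = 660 / 319
= 2.07 min/unit


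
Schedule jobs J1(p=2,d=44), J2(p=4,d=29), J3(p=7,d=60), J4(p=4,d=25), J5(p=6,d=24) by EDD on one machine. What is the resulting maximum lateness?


EDD order: J5 → J4 → J2 → J1 → J3
Completion and lateness:
  J5: C=6, d=24, L=6-24=-18
  J4: C=10, d=25, L=10-25=-15
  J2: C=14, d=29, L=14-29=-15
  J1: C=16, d=44, L=16-44=-28
  J3: C=23, d=60, L=23-60=-37
Lmax = max(-18, -15, -15, -28, -37)
= -15


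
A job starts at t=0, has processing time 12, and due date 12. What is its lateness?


Completion = 0 + 12 = 12
Lateness = C - d = 12 - 12
= 0


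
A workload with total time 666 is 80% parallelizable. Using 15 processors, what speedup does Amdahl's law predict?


Amdahl's law: T_p = T × ((1-p) + p/N)
= 666 × ((1-0.8) + 0.8/15)
= 666 × (0.20 + 0.0533)
= 666 × 0.2533
= 168.72
Speedup = 666/168.72
= 3.95×


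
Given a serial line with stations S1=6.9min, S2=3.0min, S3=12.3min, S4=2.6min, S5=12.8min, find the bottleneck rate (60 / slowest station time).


Bottleneck = longest station time
Station times: [6.9, 3.0, 12.3, 2.6, 12.8]
Max = 12.8 min
Rate = 60 / 12.8
= 4.69 units/hour (bottleneck: 12.8min)


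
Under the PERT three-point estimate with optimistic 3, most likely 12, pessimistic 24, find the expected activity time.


te = (o + 4m + p) / 6
= (3 + 4×12 + 24) / 6
= (3 + 48 + 24) / 6
= 75 / 6
= 12.50


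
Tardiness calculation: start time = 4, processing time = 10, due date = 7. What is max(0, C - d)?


Completion = start + processing = 4 + 10 = 14
Tardiness = max(0, C - d) = max(0, 14 - 7)
= max(0, 7)
= 7


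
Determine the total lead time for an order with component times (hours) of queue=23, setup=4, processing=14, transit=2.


Lead time = queue + setup + processing + transit
= 23 + 4 + 14 + 2
= 43 hours


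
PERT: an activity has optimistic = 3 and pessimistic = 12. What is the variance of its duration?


σ² = ((p - o) / 6)² = (p - o)² / 36
= (12 - 3)² / 36
= 9² / 36
= 81 / 36
= 2.2500


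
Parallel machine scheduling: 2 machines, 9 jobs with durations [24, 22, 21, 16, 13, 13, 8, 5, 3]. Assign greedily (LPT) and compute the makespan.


Jobs (LPT sorted): [24, 22, 21, 16, 13, 13, 8, 5, 3]
Machines: 2
  J=24 → Machine 1 (load: 0+24=24)
  J=22 → Machine 2 (load: 0+22=22)
  J=21 → Machine 2 (load: 22+21=43)
  J=16 → Machine 1 (load: 24+16=40)
  J=13 → Machine 1 (load: 40+13=53)
  J=13 → Machine 2 (load: 43+13=56)
  J=8 → Machine 1 (load: 53+8=61)
  J=5 → Machine 2 (load: 56+5=61)
  J=3 → Machine 1 (load: 61+3=64)
Machine loads: [64, 61]
Makespan = max = 64 time units


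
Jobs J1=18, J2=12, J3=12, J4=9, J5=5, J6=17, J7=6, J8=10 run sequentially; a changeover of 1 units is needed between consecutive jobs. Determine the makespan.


Makespan = Σ processing + (n-1) × setup
= (18 + 12 + 12 + 9 + 5 + 17 + 6 + 10) + (8-1)×1
= 89 + 7
= 96 time units


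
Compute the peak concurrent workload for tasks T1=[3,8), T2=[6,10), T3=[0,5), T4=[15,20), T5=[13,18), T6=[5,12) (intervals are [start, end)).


Check each time point for overlaps:
  t=6: 3 tasks active (T1, T2, T6)
Max concurrent = 3


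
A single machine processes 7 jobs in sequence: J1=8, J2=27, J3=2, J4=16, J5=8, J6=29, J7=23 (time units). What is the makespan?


Sequential makespan: sum all processing times
= 8 + 27 + 2 + 16 + 8 + 29 + 23
= 113 time units


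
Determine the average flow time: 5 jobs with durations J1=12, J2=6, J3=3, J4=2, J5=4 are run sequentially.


Completion times:
  J1: completes at 12
  J2: completes at 18
  J3: completes at 21
  J4: completes at 23
  J5: completes at 27
Sum = 101
Average = 101/5
= 20.20


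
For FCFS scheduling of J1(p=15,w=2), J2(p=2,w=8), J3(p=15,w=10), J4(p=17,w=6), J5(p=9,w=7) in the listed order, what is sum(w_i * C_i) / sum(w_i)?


Completion times:
  J1: C=15, w×C=2×15=30
  J2: C=17, w×C=8×17=136
  J3: C=32, w×C=10×32=320
  J4: C=49, w×C=6×49=294
  J5: C=58, w×C=7×58=406
Sum w×C = 1186
Sum w = 33
Weighted avg = 1186/33
= 35.94


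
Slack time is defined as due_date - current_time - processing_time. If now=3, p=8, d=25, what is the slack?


Slack = due - current_time - processing
= 25 - 3 - 8
= 14


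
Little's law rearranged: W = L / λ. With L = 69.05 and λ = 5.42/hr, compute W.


Little's law: L = λW → W = L / λ
= 69.05 / 5.42
= 12.74 hours


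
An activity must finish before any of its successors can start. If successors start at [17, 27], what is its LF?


LF = min of all successor start times
Successors start at: [17, 27]
LF = min(17, 27)
= 17


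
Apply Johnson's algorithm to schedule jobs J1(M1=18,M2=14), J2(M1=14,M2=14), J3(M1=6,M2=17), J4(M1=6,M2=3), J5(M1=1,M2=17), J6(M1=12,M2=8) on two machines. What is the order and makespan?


Johnson's rule:
Group 1 (M1≤M2, sort by M1): ['J5', 'J3', 'J2']
Group 2 (M1>M2, sort desc M2): ['J1', 'J6', 'J4']
Sequence: J5 → J3 → J2 → J1 → J6 → J4
Makespan calculation:
  J5: M1 done=1, M2 done=18
  J3: M1 done=7, M2 done=35
  J2: M1 done=21, M2 done=49
  J1: M1 done=39, M2 done=63
  J6: M1 done=51, M2 done=71
  J4: M1 done=57, M2 done=74
= Sequence: J5 → J3 → J2 → J1 → J6 → J4, Makespan: 74


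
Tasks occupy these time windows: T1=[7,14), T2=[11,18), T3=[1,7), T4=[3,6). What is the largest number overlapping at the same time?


Check each time point for overlaps:
  t=3: 2 tasks active (T3, T4)
Max concurrent = 2


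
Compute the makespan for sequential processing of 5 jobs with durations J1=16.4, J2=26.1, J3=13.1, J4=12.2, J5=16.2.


Sequential makespan: sum all processing times
= 16.4 + 26.1 + 13.1 + 12.2 + 16.2
= 84.0 time units


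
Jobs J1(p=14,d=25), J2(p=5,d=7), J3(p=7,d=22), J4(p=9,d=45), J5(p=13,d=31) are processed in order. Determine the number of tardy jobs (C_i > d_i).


Completion vs due date:
  J1: C=14, d=25 → on time
  J2: C=19, d=7 → TARDY
  J3: C=26, d=22 → TARDY
  J4: C=35, d=45 → on time
  J5: C=48, d=31 → TARDY
Tardy jobs: J2, J3, J5
Count = 3


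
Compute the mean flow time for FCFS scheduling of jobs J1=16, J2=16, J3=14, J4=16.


Completion times:
  J1: completes at 16
  J2: completes at 32
  J3: completes at 46
  J4: completes at 62
Sum = 156
Average = 156/4
= 39.00


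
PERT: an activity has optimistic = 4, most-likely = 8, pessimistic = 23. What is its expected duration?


te = (o + 4m + p) / 6
= (4 + 4×8 + 23) / 6
= (4 + 32 + 23) / 6
= 59 / 6
= 9.83


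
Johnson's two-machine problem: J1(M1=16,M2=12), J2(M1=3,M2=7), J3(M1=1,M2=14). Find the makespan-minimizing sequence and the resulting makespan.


Johnson's rule:
Group 1 (M1≤M2, sort by M1): ['J3', 'J2']
Group 2 (M1>M2, sort desc M2): ['J1']
Sequence: J3 → J2 → J1
Makespan calculation:
  J3: M1 done=1, M2 done=15
  J2: M1 done=4, M2 done=22
  J1: M1 done=20, M2 done=34
= Sequence: J3 → J2 → J1, Makespan: 34


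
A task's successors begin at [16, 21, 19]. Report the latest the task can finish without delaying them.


LF = min of all successor start times
Successors start at: [16, 21, 19]
LF = min(16, 21, 19)
= 16


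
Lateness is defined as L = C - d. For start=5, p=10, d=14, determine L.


Completion = 5 + 10 = 15
Lateness = C - d = 15 - 14
= 1


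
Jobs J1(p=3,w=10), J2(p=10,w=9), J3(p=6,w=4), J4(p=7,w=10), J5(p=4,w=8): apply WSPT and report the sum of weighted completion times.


WSPT order (by p/w): J1 → J5 → J4 → J2 → J3
  J1: C=3, w·C=10×3=30
  J5: C=7, w·C=8×7=56
  J4: C=14, w·C=10×14=140
  J2: C=24, w·C=9×24=216
  J3: C=30, w·C=4×30=120
Σ w·C = 562
= 562


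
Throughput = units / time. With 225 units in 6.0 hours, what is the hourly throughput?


Throughput = units / time
= 225 / 6.0
= 37.5 units/hour


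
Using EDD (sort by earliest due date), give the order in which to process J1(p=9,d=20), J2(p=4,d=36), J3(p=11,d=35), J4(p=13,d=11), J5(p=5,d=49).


EDD: sort by earliest due date
  J4: d=11, p=13
  J1: d=20, p=9
  J3: d=35, p=11
  J2: d=36, p=4
  J5: d=49, p=5
Order: J4 → J1 → J3 → J2 → J5


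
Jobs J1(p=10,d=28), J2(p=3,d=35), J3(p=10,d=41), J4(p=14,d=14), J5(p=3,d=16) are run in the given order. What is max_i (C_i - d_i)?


Lateness per job (L = C - d):
  J1: C=10, d=28, L=-18
  J2: C=13, d=35, L=-22
  J3: C=23, d=41, L=-18
  J4: C=37, d=14, L=23
  J5: C=40, d=16, L=24
Lmax = max(-18, -22, -18, 23, 24)
= 24


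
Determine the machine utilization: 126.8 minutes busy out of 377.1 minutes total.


Utilization = busy / total × 100
= 126.8 / 377.1 × 100
= 33.6%


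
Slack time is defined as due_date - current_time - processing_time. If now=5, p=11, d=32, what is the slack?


Slack = due - current_time - processing
= 32 - 5 - 11
= 16


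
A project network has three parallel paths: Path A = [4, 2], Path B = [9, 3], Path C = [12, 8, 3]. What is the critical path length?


Path A: 4 + 2 = 6
Path B: 9 + 3 = 12
Path C: 12 + 8 + 3 = 23
Critical path = longest = max(6, 12, 23)
= 23 (Path C)


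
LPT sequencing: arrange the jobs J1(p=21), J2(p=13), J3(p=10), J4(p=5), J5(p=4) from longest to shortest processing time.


LPT: sort by longest processing time first
  J1: p=21
  J2: p=13
  J3: p=10
  J4: p=5
  J5: p=4
Order: J1 → J2 → J3 → J4 → J5


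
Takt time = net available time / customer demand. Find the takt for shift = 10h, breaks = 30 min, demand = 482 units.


Available = 10×60 - 30 = 570 min
Takt time = 570 / 482
= 1.18 min/unit


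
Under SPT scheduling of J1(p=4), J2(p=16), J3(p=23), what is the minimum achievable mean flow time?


SPT order: J1 → J2 → J3
Completion times:
  J1: C=4
  J2: C=20
  J3: C=43
Sum = 67, n = 3
Mean flow = 67/3
= 22.33


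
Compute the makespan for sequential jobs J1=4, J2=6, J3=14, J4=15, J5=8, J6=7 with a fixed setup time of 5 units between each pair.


Makespan = Σ processing + (n-1) × setup
= (4 + 6 + 14 + 15 + 8 + 7) + (6-1)×5
= 54 + 25
= 79 time units


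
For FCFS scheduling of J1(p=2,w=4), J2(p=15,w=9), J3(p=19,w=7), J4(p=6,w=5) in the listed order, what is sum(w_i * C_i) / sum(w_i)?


Completion times:
  J1: C=2, w×C=4×2=8
  J2: C=17, w×C=9×17=153
  J3: C=36, w×C=7×36=252
  J4: C=42, w×C=5×42=210
Sum w×C = 623
Sum w = 25
Weighted avg = 623/25
= 24.92


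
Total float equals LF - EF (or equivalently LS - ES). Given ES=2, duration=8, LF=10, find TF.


EF = ES + duration = 2 + 8 = 10
LS = LF - duration = 10 - 8 = 2
Total Float = LF - EF = 10 - 10
(or LS - ES = 2 - 2)
= 0


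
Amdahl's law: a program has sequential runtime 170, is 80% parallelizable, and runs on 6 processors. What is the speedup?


Amdahl's law: T_p = T × ((1-p) + p/N)
= 170 × ((1-0.8) + 0.8/6)
= 170 × (0.20 + 0.1333)
= 170 × 0.3333
= 56.67
Speedup = 170/56.67
= 3.00×


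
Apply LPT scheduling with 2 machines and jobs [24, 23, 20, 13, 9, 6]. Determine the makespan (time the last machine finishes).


Jobs (LPT sorted): [24, 23, 20, 13, 9, 6]
Machines: 2
  J=24 → Machine 1 (load: 0+24=24)
  J=23 → Machine 2 (load: 0+23=23)
  J=20 → Machine 2 (load: 23+20=43)
  J=13 → Machine 1 (load: 24+13=37)
  J=9 → Machine 1 (load: 37+9=46)
  J=6 → Machine 2 (load: 43+6=49)
Machine loads: [46, 49]
Makespan = max = 49 time units


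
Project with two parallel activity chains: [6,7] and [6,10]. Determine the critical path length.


Path A: 6 + 7 = 13
Path B: 6 + 10 = 16
Critical path = longest = max(13, 16)
= 16 (Path B)


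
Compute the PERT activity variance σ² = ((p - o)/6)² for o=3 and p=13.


σ² = ((p - o) / 6)² = (p - o)² / 36
= (13 - 3)² / 36
= 10² / 36
= 100 / 36
= 2.7778


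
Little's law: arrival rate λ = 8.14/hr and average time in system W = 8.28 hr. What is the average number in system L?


Little's law: L = λ × W
= 8.14 × 8.28
= 67.40


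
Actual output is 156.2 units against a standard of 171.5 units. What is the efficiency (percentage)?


Efficiency = (actual / standard) × 100
= (156.2 / 171.5) × 100
= 91.1%


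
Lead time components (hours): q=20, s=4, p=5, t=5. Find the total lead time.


Lead time = queue + setup + processing + transit
= 20 + 4 + 5 + 5
= 34 hours


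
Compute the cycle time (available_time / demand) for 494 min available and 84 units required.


Cycle time = available time / demand
= 494 / 84
= 5.88 min/unit


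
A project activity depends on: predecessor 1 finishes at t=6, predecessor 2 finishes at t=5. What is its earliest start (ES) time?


ES = max of all predecessor completion times
Predecessors: [6, 5]
ES = max(6, 5)
= 6


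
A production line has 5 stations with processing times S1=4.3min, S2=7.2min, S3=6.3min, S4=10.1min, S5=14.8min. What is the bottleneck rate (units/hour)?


Bottleneck = longest station time
Station times: [4.3, 7.2, 6.3, 10.1, 14.8]
Max = 14.8 min
Rate = 60 / 14.8
= 4.05 units/hour (bottleneck: 14.8min)


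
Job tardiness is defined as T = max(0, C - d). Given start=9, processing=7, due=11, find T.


Completion = start + processing = 9 + 7 = 16
Tardiness = max(0, C - d) = max(0, 16 - 11)
= max(0, 5)
= 5


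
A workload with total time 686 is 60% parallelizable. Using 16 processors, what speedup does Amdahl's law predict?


Amdahl's law: T_p = T × ((1-p) + p/N)
= 686 × ((1-0.6) + 0.6/16)
= 686 × (0.40 + 0.0375)
= 686 × 0.4375
= 300.12
Speedup = 686/300.12
= 2.29×


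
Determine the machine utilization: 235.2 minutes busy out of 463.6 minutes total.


Utilization = busy / total × 100
= 235.2 / 463.6 × 100
= 50.7%


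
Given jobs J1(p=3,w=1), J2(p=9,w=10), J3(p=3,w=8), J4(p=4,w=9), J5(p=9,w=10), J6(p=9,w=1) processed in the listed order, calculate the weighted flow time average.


Completion times:
  J1: C=3, w×C=1×3=3
  J2: C=12, w×C=10×12=120
  J3: C=15, w×C=8×15=120
  J4: C=19, w×C=9×19=171
  J5: C=28, w×C=10×28=280
  J6: C=37, w×C=1×37=37
Sum w×C = 731
Sum w = 39
Weighted avg = 731/39
= 18.74


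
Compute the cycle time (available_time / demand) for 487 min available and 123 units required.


Cycle time = available time / demand
= 487 / 123
= 3.96 min/unit


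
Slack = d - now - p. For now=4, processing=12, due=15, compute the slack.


Slack = due - current_time - processing
= 15 - 4 - 12
= -1


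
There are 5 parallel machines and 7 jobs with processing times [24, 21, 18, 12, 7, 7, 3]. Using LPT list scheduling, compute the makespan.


Jobs (LPT sorted): [24, 21, 18, 12, 7, 7, 3]
Machines: 5
  J=24 → Machine 1 (load: 0+24=24)
  J=21 → Machine 2 (load: 0+21=21)
  J=18 → Machine 3 (load: 0+18=18)
  J=12 → Machine 4 (load: 0+12=12)
  J=7 → Machine 5 (load: 0+7=7)
  J=7 → Machine 5 (load: 7+7=14)
  J=3 → Machine 4 (load: 12+3=15)
Machine loads: [24, 21, 18, 15, 14]
Makespan = max = 24 time units


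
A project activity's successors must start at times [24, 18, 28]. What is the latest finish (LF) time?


LF = min of all successor start times
Successors start at: [24, 18, 28]
LF = min(24, 18, 28)
= 18


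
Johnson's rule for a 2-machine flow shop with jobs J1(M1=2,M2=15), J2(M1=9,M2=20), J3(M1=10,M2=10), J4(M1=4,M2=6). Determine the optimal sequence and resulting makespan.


Johnson's rule:
Group 1 (M1≤M2, sort by M1): ['J1', 'J4', 'J2', 'J3']
Group 2 (M1>M2, sort desc M2): []
Sequence: J1 → J4 → J2 → J3
Makespan calculation:
  J1: M1 done=2, M2 done=17
  J4: M1 done=6, M2 done=23
  J2: M1 done=15, M2 done=43
  J3: M1 done=25, M2 done=53
= Sequence: J1 → J4 → J2 → J3, Makespan: 53


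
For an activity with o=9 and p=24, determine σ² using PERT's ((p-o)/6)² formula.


σ² = ((p - o) / 6)² = (p - o)² / 36
= (24 - 9)² / 36
= 15² / 36
= 225 / 36
= 6.2500


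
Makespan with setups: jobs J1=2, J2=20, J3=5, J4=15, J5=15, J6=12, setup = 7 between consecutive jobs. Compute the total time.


Makespan = Σ processing + (n-1) × setup
= (2 + 20 + 5 + 15 + 15 + 12) + (6-1)×7
= 69 + 35
= 104 time units


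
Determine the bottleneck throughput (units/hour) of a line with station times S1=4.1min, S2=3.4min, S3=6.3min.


Bottleneck = longest station time
Station times: [4.1, 3.4, 6.3]
Max = 6.3 min
Rate = 60 / 6.3
= 9.52 units/hour (bottleneck: 6.3min)


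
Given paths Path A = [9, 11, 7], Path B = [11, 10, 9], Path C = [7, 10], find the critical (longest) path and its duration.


Path A: 9 + 11 + 7 = 27
Path B: 11 + 10 + 9 = 30
Path C: 7 + 10 = 17
Critical path = longest = max(27, 30, 17)
= 30 (Path B)


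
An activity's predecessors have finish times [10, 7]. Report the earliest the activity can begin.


ES = max of all predecessor completion times
Predecessors: [10, 7]
ES = max(10, 7)
= 10


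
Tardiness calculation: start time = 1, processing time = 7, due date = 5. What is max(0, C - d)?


Completion = start + processing = 1 + 7 = 8
Tardiness = max(0, C - d) = max(0, 8 - 5)
= max(0, 3)
= 3


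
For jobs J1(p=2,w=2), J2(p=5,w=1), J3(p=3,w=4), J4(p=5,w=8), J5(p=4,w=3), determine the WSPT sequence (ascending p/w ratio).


WSPT (Smith's rule): sort by p/w ascending
  J4: p/w = 5/8 = 0.625
  J3: p/w = 3/4 = 0.750
  J1: p/w = 2/2 = 1.000
  J5: p/w = 4/3 = 1.333
  J2: p/w = 5/1 = 5.000
Order: J4 → J3 → J1 → J5 → J2


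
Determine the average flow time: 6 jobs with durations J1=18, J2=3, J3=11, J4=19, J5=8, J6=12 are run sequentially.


Completion times:
  J1: completes at 18
  J2: completes at 21
  J3: completes at 32
  J4: completes at 51
  J5: completes at 59
  J6: completes at 71
Sum = 252
Average = 252/6
= 42.00


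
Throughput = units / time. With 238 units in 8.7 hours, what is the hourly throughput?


Throughput = units / time
= 238 / 8.7
= 27.4 units/hour


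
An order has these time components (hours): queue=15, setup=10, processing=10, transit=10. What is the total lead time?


Lead time = queue + setup + processing + transit
= 15 + 10 + 10 + 10
= 45 hours


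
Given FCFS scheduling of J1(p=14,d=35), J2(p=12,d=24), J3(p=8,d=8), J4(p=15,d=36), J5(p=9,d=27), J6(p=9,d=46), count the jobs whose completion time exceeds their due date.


Completion vs due date:
  J1: C=14, d=35 → on time
  J2: C=26, d=24 → TARDY
  J3: C=34, d=8 → TARDY
  J4: C=49, d=36 → TARDY
  J5: C=58, d=27 → TARDY
  J6: C=67, d=46 → TARDY
Tardy jobs: J2, J3, J4, J5, J6
Count = 5


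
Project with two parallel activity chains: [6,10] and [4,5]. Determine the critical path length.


Path A: 6 + 10 = 16
Path B: 4 + 5 = 9
Critical path = longest = max(16, 9)
= 16 (Path A)


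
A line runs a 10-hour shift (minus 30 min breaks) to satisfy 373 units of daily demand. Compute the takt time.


Available = 10×60 - 30 = 570 min
Takt time = 570 / 373
= 1.53 min/unit


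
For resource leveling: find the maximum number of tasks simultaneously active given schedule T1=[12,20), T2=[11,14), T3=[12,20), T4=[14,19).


Check each time point for overlaps:
  t=12: 3 tasks active (T1, T2, T3)
Max concurrent = 3


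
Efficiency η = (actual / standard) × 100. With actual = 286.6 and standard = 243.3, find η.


Efficiency = (actual / standard) × 100
= (286.6 / 243.3) × 100
= 117.8%


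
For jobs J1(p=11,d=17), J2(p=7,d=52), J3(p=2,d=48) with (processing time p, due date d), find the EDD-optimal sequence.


EDD: sort by earliest due date
  J1: d=17, p=11
  J3: d=48, p=2
  J2: d=52, p=7
Order: J1 → J3 → J2


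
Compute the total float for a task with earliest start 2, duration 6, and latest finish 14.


EF = ES + duration = 2 + 6 = 8
LS = LF - duration = 14 - 6 = 8
Total Float = LF - EF = 14 - 8
(or LS - ES = 8 - 2)
= 6


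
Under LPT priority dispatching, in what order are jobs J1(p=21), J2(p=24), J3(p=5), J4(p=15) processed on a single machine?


LPT: sort by longest processing time first
  J2: p=24
  J1: p=21
  J4: p=15
  J3: p=5
Order: J2 → J1 → J4 → J3


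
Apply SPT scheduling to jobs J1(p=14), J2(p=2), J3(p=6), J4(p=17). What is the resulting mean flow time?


SPT order: J2 → J3 → J1 → J4
Completion times:
  J2: C=2
  J3: C=8
  J1: C=22
  J4: C=39
Sum = 71, n = 4
Mean flow = 71/4
= 17.75


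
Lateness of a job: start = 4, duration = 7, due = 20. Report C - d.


Completion = 4 + 7 = 11
Lateness = C - d = 11 - 20
= -9


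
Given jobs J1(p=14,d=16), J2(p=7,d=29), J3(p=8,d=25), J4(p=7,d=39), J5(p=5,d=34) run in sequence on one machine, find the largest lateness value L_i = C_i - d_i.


Lateness per job (L = C - d):
  J1: C=14, d=16, L=-2
  J2: C=21, d=29, L=-8
  J3: C=29, d=25, L=4
  J4: C=36, d=39, L=-3
  J5: C=41, d=34, L=7
Lmax = max(-2, -8, 4, -3, 7)
= 7


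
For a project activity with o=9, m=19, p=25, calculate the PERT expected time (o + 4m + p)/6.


te = (o + 4m + p) / 6
= (9 + 4×19 + 25) / 6
= (9 + 76 + 25) / 6
= 110 / 6
= 18.33


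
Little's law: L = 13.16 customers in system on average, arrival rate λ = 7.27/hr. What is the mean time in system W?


Little's law: L = λW → W = L / λ
= 13.16 / 7.27
= 1.81 hours


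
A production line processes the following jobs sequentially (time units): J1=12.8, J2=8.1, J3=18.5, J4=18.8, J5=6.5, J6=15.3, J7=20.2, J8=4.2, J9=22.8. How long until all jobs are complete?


Sequential makespan: sum all processing times
= 12.8 + 8.1 + 18.5 + 18.8 + 6.5 + 15.3 + 20.2 + 4.2 + 22.8
= 127.2 time units


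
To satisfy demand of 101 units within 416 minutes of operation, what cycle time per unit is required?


Cycle time = available time / demand
= 416 / 101
= 4.12 min/unit


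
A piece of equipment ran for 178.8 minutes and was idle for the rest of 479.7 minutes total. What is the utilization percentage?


Utilization = busy / total × 100
= 178.8 / 479.7 × 100
= 37.3%


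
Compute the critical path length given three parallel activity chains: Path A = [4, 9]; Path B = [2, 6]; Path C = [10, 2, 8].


Path A: 4 + 9 = 13
Path B: 2 + 6 = 8
Path C: 10 + 2 + 8 = 20
Critical path = longest = max(13, 8, 20)
= 20 (Path C)


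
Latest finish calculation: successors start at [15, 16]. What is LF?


LF = min of all successor start times
Successors start at: [15, 16]
LF = min(15, 16)
= 15


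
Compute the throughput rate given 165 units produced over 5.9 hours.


Throughput = units / time
= 165 / 5.9
= 28.0 units/hour


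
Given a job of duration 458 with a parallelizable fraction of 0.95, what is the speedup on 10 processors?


Amdahl's law: T_p = T × ((1-p) + p/N)
= 458 × ((1-0.95) + 0.95/10)
= 458 × (0.05 + 0.0950)
= 458 × 0.1450
= 66.41
Speedup = 458/66.41
= 6.90×


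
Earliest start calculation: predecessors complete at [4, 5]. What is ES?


ES = max of all predecessor completion times
Predecessors: [4, 5]
ES = max(4, 5)
= 5


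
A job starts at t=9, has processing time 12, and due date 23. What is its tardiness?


Completion = start + processing = 9 + 12 = 21
Tardiness = max(0, C - d) = max(0, 21 - 23)
= max(0, -2)
= 0


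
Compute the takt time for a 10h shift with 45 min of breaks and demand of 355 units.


Available = 10×60 - 45 = 555 min
Takt time = 555 / 355
= 1.56 min/unit


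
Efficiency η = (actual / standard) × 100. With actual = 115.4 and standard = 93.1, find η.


Efficiency = (actual / standard) × 100
= (115.4 / 93.1) × 100
= 124.0%


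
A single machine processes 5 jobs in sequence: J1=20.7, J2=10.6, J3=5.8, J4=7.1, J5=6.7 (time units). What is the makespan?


Sequential makespan: sum all processing times
= 20.7 + 10.6 + 5.8 + 7.1 + 6.7
= 50.9 time units


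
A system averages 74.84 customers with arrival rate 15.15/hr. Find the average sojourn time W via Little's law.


Little's law: L = λW → W = L / λ
= 74.84 / 15.15
= 4.94 hours


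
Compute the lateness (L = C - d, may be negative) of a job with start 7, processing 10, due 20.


Completion = 7 + 10 = 17
Lateness = C - d = 17 - 20
= -3


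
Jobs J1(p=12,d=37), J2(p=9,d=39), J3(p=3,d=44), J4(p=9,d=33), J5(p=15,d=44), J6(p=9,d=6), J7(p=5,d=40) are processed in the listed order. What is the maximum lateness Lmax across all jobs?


Lateness per job (L = C - d):
  J1: C=12, d=37, L=-25
  J2: C=21, d=39, L=-18
  J3: C=24, d=44, L=-20
  J4: C=33, d=33, L=0
  J5: C=48, d=44, L=4
  J6: C=57, d=6, L=51
  J7: C=62, d=40, L=22
Lmax = max(-25, -18, -20, 0, 4, 51, 22)
= 51


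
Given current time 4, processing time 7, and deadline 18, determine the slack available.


Slack = due - current_time - processing
= 18 - 4 - 7
= 7


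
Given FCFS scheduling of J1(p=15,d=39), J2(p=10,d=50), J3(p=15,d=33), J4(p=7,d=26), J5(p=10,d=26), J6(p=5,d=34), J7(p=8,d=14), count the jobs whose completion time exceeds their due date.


Completion vs due date:
  J1: C=15, d=39 → on time
  J2: C=25, d=50 → on time
  J3: C=40, d=33 → TARDY
  J4: C=47, d=26 → TARDY
  J5: C=57, d=26 → TARDY
  J6: C=62, d=34 → TARDY
  J7: C=70, d=14 → TARDY
Tardy jobs: J3, J4, J5, J6, J7
Count = 5


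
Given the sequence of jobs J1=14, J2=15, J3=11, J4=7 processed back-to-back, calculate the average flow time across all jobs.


Completion times:
  J1: completes at 14
  J2: completes at 29
  J3: completes at 40
  J4: completes at 47
Sum = 130
Average = 130/4
= 32.50


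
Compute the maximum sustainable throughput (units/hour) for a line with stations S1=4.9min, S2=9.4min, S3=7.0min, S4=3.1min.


Bottleneck = longest station time
Station times: [4.9, 9.4, 7.0, 3.1]
Max = 9.4 min
Rate = 60 / 9.4
= 6.38 units/hour (bottleneck: 9.4min)


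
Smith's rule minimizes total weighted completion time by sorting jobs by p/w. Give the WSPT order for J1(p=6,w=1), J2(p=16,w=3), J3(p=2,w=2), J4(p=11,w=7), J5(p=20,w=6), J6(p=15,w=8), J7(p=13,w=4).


WSPT (Smith's rule): sort by p/w ascending
  J3: p/w = 2/2 = 1.000
  J4: p/w = 11/7 = 1.571
  J6: p/w = 15/8 = 1.875
  J7: p/w = 13/4 = 3.250
  J5: p/w = 20/6 = 3.333
  J2: p/w = 16/3 = 5.333
  J1: p/w = 6/1 = 6.000
Order: J3 → J4 → J6 → J7 → J5 → J2 → J1


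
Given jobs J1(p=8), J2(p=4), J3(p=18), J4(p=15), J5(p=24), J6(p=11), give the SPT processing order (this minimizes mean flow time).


SPT: sort by shortest processing time
  J2: p=4
  J1: p=8
  J6: p=11
  J4: p=15
  J3: p=18
  J5: p=24
Order: J2 → J1 → J6 → J4 → J3 → J5


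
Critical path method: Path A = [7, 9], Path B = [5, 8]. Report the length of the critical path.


Path A: 7 + 9 = 16
Path B: 5 + 8 = 13
Critical path = longest = max(16, 13)
= 16 (Path A)


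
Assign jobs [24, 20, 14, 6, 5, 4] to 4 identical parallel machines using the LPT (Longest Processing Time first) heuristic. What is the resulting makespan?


Jobs (LPT sorted): [24, 20, 14, 6, 5, 4]
Machines: 4
  J=24 → Machine 1 (load: 0+24=24)
  J=20 → Machine 2 (load: 0+20=20)
  J=14 → Machine 3 (load: 0+14=14)
  J=6 → Machine 4 (load: 0+6=6)
  J=5 → Machine 4 (load: 6+5=11)
  J=4 → Machine 4 (load: 11+4=15)
Machine loads: [24, 20, 14, 15]
Makespan = max = 24 time units
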